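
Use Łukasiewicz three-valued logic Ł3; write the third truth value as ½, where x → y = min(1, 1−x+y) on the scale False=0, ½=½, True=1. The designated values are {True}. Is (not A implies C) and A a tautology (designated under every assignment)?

Countermodel: A=½, C=True gives ½, which is not designated.

No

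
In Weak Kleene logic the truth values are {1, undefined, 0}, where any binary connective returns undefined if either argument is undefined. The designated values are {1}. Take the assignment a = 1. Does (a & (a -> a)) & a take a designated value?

Yes

a -> a = 1 -> 1 = 1
a & (a -> a) = 1 & 1 = 1
(a & (a -> a)) & a = 1 & 1 = 1
1 ∈ {1}.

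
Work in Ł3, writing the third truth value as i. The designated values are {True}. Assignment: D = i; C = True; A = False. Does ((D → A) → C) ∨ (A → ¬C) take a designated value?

Yes

D → A = i → False = i
(D → A) → C = i → True = True
¬C = ¬True = False
A → ¬C = False → False = True
((D → A) → C) ∨ (A → ¬C) = True ∨ True = True
True ∈ {True}.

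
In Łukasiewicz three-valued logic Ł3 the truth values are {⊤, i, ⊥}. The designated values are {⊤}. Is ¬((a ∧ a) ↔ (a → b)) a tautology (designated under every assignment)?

Countermodel: a=⊤, b=⊤ gives ⊥, which is not designated.

No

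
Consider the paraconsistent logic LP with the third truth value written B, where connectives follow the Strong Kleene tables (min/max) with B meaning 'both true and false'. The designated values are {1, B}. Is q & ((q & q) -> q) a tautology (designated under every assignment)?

Countermodel: q=0 gives 0, which is not designated.

No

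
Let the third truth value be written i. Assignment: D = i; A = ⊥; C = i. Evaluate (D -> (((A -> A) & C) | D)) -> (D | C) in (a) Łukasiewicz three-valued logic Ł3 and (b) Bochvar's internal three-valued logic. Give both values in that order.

i; i

In Łukasiewicz three-valued logic Ł3: A -> A = ⊥ -> ⊥ = ⊤
(A -> A) & C = ⊤ & i = i
((A -> A) & C) | D = i | i = i
D -> (((A -> A) & C) | D) = i -> i = ⊤  [min(1, 1−½+½)]
D | C = i | i = i
(D -> (((A -> A) & C) | D)) -> (D | C) = ⊤ -> i = i
In Bochvar's internal three-valued logic: A -> A = ⊥ -> ⊥ = ⊤
(A -> A) & C = ⊤ & i = i
((A -> A) & C) | D = i | i = i
D -> (((A -> A) & C) | D) = i -> i = i  [any arg is the third value ⇒ result is the third value]
D | C = i | i = i
(D -> (((A -> A) & C) | D)) -> (D | C) = i -> i = i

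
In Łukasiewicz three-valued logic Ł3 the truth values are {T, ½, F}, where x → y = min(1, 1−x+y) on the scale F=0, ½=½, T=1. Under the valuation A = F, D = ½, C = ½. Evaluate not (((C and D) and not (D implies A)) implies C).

F

C and D = ½ and ½ = ½
D implies A = ½ implies F = ½  [min(1, 1−½+0)]
not (D implies A) = not ½ = ½
(C and D) and not (D implies A) = ½ and ½ = ½
((C and D) and not (D implies A)) implies C = ½ implies ½ = T
not (((C and D) and not (D implies A)) implies C) = not T = F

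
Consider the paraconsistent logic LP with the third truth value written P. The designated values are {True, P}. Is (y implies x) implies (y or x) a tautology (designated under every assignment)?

No

Countermodel: y=False, x=False gives False, which is not designated.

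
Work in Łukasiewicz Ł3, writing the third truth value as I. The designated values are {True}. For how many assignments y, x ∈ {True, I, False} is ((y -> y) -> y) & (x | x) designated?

1

Designated under: (y=True, x=True).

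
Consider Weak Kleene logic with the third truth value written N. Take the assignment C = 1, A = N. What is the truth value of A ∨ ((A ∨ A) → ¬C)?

A ∨ A = N ∨ N = N
¬C = ¬1 = 0
(A ∨ A) → ¬C = N → 0 = N
A ∨ ((A ∨ A) → ¬C) = N ∨ N = N

N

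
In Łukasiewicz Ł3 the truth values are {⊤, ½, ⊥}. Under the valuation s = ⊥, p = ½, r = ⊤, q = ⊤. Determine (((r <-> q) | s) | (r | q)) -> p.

½

r <-> q = ⊤ <-> ⊤ = ⊤
(r <-> q) | s = ⊤ | ⊥ = ⊤
r | q = ⊤ | ⊤ = ⊤
((r <-> q) | s) | (r | q) = ⊤ | ⊤ = ⊤
(((r <-> q) | s) | (r | q)) -> p = ⊤ -> ½ = ½  [min(1, 1−1+½)]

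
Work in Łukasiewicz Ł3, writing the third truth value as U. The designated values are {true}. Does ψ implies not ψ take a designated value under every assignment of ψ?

No

Countermodel: ψ=true gives false, which is not designated.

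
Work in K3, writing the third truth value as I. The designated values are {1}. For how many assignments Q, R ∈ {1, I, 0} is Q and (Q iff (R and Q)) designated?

Designated under: (Q=1, R=1).

1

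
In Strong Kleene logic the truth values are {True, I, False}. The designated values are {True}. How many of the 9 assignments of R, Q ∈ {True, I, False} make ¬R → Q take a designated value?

5

Of the 9 assignments, 5 give a value in {True}.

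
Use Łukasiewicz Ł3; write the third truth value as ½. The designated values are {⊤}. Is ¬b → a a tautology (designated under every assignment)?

No

Countermodel: b=½, a=⊥ gives ½, which is not designated.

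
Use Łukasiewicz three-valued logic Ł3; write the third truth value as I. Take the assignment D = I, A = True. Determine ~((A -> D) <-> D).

A -> D = True -> I = I  [min(1, 1−1+½)]
(A -> D) <-> D = I <-> I = True
~((A -> D) <-> D) = ~True = False

False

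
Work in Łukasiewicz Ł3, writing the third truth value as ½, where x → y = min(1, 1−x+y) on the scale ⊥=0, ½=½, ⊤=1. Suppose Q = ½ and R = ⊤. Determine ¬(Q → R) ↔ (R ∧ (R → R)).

Q → R = ½ → ⊤ = ⊤  [min(1, 1−½+1)]
¬(Q → R) = ¬⊤ = ⊥
R → R = ⊤ → ⊤ = ⊤
R ∧ (R → R) = ⊤ ∧ ⊤ = ⊤
¬(Q → R) ↔ (R ∧ (R → R)) = ⊥ ↔ ⊤ = ⊥

⊥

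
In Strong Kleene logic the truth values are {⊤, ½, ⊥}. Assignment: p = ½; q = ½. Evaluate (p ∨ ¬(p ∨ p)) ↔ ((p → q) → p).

½

p ∨ p = ½ ∨ ½ = ½
¬(p ∨ p) = ¬½ = ½
p ∨ ¬(p ∨ p) = ½ ∨ ½ = ½
p → q = ½ → ½ = ½  [¬½ ∨ ½]
(p → q) → p = ½ → ½ = ½
(p ∨ ¬(p ∨ p)) ↔ ((p → q) → p) = ½ ↔ ½ = ½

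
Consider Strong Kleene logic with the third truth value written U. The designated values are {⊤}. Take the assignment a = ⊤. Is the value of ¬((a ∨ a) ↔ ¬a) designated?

a ∨ a = ⊤ ∨ ⊤ = ⊤
¬a = ¬⊤ = ⊥
(a ∨ a) ↔ ¬a = ⊤ ↔ ⊥ = ⊥
¬((a ∨ a) ↔ ¬a) = ¬⊥ = ⊤
⊤ ∈ {⊤}.

Yes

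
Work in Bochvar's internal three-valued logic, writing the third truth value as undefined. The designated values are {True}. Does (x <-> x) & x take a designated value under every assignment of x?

No

Countermodel: x=undefined gives undefined, which is not designated.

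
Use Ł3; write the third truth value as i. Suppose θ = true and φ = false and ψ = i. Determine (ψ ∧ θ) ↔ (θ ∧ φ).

i

ψ ∧ θ = i ∧ true = i
θ ∧ φ = true ∧ false = false
(ψ ∧ θ) ↔ (θ ∧ φ) = i ↔ false = i  [1 − |½−0|]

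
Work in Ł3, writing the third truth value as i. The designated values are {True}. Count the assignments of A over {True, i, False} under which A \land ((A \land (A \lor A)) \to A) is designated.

1

A=True: True ✓
A=i: i ·
A=False: False ·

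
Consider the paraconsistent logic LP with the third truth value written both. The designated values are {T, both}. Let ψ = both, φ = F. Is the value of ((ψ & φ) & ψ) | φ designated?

ψ & φ = both & F = F
(ψ & φ) & ψ = F & both = F
((ψ & φ) & ψ) | φ = F | F = F
F ∉ {T, both}.

No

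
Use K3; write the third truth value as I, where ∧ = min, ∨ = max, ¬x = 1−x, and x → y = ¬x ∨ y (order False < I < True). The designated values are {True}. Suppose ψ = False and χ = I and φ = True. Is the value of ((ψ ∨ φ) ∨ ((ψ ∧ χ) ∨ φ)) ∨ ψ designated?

ψ ∨ φ = False ∨ True = True
ψ ∧ χ = False ∧ I = False
(ψ ∧ χ) ∨ φ = False ∨ True = True
(ψ ∨ φ) ∨ ((ψ ∧ χ) ∨ φ) = True ∨ True = True
((ψ ∨ φ) ∨ ((ψ ∧ χ) ∨ φ)) ∨ ψ = True ∨ False = True
True ∈ {True}.

Yes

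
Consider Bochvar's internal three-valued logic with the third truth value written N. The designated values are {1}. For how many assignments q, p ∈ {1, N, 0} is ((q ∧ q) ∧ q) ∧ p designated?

Designated under: (q=1, p=1).

1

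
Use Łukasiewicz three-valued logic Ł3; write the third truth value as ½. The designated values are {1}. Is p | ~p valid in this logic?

Countermodel: p=½ gives ½, which is not designated.

No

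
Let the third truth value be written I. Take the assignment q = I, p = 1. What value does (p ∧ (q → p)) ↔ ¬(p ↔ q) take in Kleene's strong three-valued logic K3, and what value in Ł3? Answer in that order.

I; I

In Kleene's strong three-valued logic K3: q → p = I → 1 = 1
p ∧ (q → p) = 1 ∧ 1 = 1
p ↔ q = 1 ↔ I = I
¬(p ↔ q) = ¬I = I
(p ∧ (q → p)) ↔ ¬(p ↔ q) = 1 ↔ I = I
In Ł3: q → p = I → 1 = 1  [min(1, 1−½+1)]
p ∧ (q → p) = 1 ∧ 1 = 1
p ↔ q = 1 ↔ I = I
¬(p ↔ q) = ¬I = I
(p ∧ (q → p)) ↔ ¬(p ↔ q) = 1 ↔ I = I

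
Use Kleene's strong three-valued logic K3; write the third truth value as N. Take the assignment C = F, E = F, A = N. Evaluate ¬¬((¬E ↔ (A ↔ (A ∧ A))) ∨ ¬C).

¬E = ¬F = T
A ∧ A = N ∧ N = N
A ↔ (A ∧ A) = N ↔ N = N
¬E ↔ (A ↔ (A ∧ A)) = T ↔ N = N
¬C = ¬F = T
(¬E ↔ (A ↔ (A ∧ A))) ∨ ¬C = N ∨ T = T
¬((¬E ↔ (A ↔ (A ∧ A))) ∨ ¬C) = ¬T = F
¬¬((¬E ↔ (A ↔ (A ∧ A))) ∨ ¬C) = ¬F = T

T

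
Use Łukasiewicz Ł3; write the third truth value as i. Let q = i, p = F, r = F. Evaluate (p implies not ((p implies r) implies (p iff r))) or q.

p implies r = F implies F = T
p iff r = F iff F = T
(p implies r) implies (p iff r) = T implies T = T
not ((p implies r) implies (p iff r)) = not T = F
p implies not ((p implies r) implies (p iff r)) = F implies F = T
(p implies not ((p implies r) implies (p iff r))) or q = T or i = T

T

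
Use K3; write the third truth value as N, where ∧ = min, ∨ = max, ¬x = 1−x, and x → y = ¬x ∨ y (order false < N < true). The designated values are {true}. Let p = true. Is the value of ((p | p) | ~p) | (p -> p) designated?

Yes

p | p = true | true = true
~p = ~true = false
(p | p) | ~p = true | false = true
p -> p = true -> true = true
((p | p) | ~p) | (p -> p) = true | true = true
true ∈ {true}.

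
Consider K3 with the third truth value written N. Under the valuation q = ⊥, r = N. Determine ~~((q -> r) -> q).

q -> r = ⊥ -> N = ⊤  [~⊥ | N]
(q -> r) -> q = ⊤ -> ⊥ = ⊥
~((q -> r) -> q) = ~⊥ = ⊤
~~((q -> r) -> q) = ~⊤ = ⊥

⊥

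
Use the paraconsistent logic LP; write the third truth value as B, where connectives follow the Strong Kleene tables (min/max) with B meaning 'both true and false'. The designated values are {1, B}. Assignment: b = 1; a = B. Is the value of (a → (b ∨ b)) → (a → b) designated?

Yes

b ∨ b = 1 ∨ 1 = 1
a → (b ∨ b) = B → 1 = 1
a → b = B → 1 = 1
(a → (b ∨ b)) → (a → b) = 1 → 1 = 1
1 ∈ {1, B}.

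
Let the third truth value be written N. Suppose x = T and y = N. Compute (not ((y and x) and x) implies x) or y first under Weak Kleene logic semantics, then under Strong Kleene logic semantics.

N; T

In Weak Kleene logic: y and x = N and T = N
(y and x) and x = N and T = N
not ((y and x) and x) = not N = N
not ((y and x) and x) implies x = N implies T = N  [any arg is the third value ⇒ result is the third value]
(not ((y and x) and x) implies x) or y = N or N = N
In Strong Kleene logic: y and x = N and T = N
(y and x) and x = N and T = N
not ((y and x) and x) = not N = N
not ((y and x) and x) implies x = N implies T = T  [not N or T]
(not ((y and x) and x) implies x) or y = T or N = T
They differ because Weak Kleene logic and Strong Kleene logic treat N differently under the binary connectives.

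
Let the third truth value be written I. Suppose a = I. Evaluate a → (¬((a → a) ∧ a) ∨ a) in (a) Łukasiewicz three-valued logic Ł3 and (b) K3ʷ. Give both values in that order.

T; I

In Łukasiewicz three-valued logic Ł3: a → a = I → I = T  [min(1, 1−½+½)]
(a → a) ∧ a = T ∧ I = I
¬((a → a) ∧ a) = ¬I = I
¬((a → a) ∧ a) ∨ a = I ∨ I = I
a → (¬((a → a) ∧ a) ∨ a) = I → I = T
In K3ʷ: a → a = I → I = I  [any arg is the third value ⇒ result is the third value]
(a → a) ∧ a = I ∧ I = I
¬((a → a) ∧ a) = ¬I = I
¬((a → a) ∧ a) ∨ a = I ∨ I = I
a → (¬((a → a) ∧ a) ∨ a) = I → I = I
They differ because Łukasiewicz three-valued logic Ł3 and K3ʷ treat I differently under the binary connectives.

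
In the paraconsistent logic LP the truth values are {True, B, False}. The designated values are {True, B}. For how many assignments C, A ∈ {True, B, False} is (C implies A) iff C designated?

Of the 9 assignments, 5 give a value in {True, B}.

5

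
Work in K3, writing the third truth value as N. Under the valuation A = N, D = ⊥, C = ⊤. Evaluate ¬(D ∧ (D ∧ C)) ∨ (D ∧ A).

⊤

D ∧ C = ⊥ ∧ ⊤ = ⊥
D ∧ (D ∧ C) = ⊥ ∧ ⊥ = ⊥
¬(D ∧ (D ∧ C)) = ¬⊥ = ⊤
D ∧ A = ⊥ ∧ N = ⊥
¬(D ∧ (D ∧ C)) ∨ (D ∧ A) = ⊤ ∨ ⊥ = ⊤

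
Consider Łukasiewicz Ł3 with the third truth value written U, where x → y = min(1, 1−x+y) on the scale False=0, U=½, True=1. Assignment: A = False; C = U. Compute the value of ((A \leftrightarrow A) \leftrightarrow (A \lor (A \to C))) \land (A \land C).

A \leftrightarrow A = False \leftrightarrow False = True
A \to C = False \to U = True  [min(1, 1−0+½)]
A \lor (A \to C) = False \lor True = True
(A \leftrightarrow A) \leftrightarrow (A \lor (A \to C)) = True \leftrightarrow True = True
A \land C = False \land U = False
((A \leftrightarrow A) \leftrightarrow (A \lor (A \to C))) \land (A \land C) = True \land False = False

False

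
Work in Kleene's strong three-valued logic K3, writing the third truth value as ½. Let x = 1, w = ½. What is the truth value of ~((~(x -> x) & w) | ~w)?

x -> x = 1 -> 1 = 1
~(x -> x) = ~1 = 0
~(x -> x) & w = 0 & ½ = 0
~w = ~½ = ½
(~(x -> x) & w) | ~w = 0 | ½ = ½
~((~(x -> x) & w) | ~w) = ~½ = ½

½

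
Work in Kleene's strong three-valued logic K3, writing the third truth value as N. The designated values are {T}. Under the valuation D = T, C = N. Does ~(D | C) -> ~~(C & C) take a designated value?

Yes

D | C = T | N = T
~(D | C) = ~T = F
C & C = N & N = N
~(C & C) = ~N = N
~~(C & C) = ~N = N
~(D | C) -> ~~(C & C) = F -> N = T  [~F | N]
T ∈ {T}.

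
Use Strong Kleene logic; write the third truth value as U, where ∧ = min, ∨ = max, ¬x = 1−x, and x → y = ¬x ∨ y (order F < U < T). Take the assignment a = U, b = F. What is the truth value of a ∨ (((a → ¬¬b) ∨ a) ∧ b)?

¬b = ¬F = T
¬¬b = ¬T = F
a → ¬¬b = U → F = U  [¬U ∨ F]
(a → ¬¬b) ∨ a = U ∨ U = U
((a → ¬¬b) ∨ a) ∧ b = U ∧ F = F
a ∨ (((a → ¬¬b) ∨ a) ∧ b) = U ∨ F = U

U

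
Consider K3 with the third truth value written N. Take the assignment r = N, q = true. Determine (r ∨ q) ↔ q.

r ∨ q = N ∨ true = true
(r ∨ q) ↔ q = true ↔ true = true

true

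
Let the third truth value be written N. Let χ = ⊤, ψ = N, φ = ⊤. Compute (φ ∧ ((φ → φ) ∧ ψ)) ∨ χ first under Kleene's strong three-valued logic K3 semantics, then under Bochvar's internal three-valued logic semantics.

In Kleene's strong three-valued logic K3: φ → φ = ⊤ → ⊤ = ⊤
(φ → φ) ∧ ψ = ⊤ ∧ N = N
φ ∧ ((φ → φ) ∧ ψ) = ⊤ ∧ N = N
(φ ∧ ((φ → φ) ∧ ψ)) ∨ χ = N ∨ ⊤ = ⊤
In Bochvar's internal three-valued logic: φ → φ = ⊤ → ⊤ = ⊤
(φ → φ) ∧ ψ = ⊤ ∧ N = N
φ ∧ ((φ → φ) ∧ ψ) = ⊤ ∧ N = N
(φ ∧ ((φ → φ) ∧ ψ)) ∨ χ = N ∨ ⊤ = N
They differ because Kleene's strong three-valued logic K3 and Bochvar's internal three-valued logic treat N differently under the binary connectives.

⊤; N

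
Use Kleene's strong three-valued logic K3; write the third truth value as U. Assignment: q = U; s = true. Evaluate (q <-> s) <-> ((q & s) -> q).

q <-> s = U <-> true = U
q & s = U & true = U
(q & s) -> q = U -> U = U  [~U | U]
(q <-> s) <-> ((q & s) -> q) = U <-> U = U

U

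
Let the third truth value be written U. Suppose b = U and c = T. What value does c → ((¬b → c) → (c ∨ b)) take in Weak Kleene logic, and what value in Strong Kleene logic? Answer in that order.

In Weak Kleene logic: ¬b = ¬U = U
¬b → c = U → T = U  [any arg is the third value ⇒ result is the third value]
c ∨ b = T ∨ U = U
(¬b → c) → (c ∨ b) = U → U = U
c → ((¬b → c) → (c ∨ b)) = T → U = U
In Strong Kleene logic: ¬b = ¬U = U
¬b → c = U → T = T  [¬U ∨ T]
c ∨ b = T ∨ U = T
(¬b → c) → (c ∨ b) = T → T = T
c → ((¬b → c) → (c ∨ b)) = T → T = T
They differ because Weak Kleene logic and Strong Kleene logic treat U differently under the binary connectives.

U; T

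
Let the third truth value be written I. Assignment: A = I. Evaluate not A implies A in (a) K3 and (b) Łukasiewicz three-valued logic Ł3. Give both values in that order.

I; ⊤

In K3: not A = not I = I
not A implies A = I implies I = I  [not I or I]
In Łukasiewicz three-valued logic Ł3: not A = not I = I
not A implies A = I implies I = ⊤
They differ because K3 and Łukasiewicz three-valued logic Ł3 treat I differently under implication.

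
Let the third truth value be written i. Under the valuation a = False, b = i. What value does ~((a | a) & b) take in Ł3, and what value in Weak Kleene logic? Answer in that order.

In Ł3: a | a = False | False = False
(a | a) & b = False & i = False
~((a | a) & b) = ~False = True
In Weak Kleene logic: a | a = False | False = False
(a | a) & b = False & i = i
~((a | a) & b) = ~i = i
They differ because Ł3 and Weak Kleene logic treat i differently under the binary connectives.

True; i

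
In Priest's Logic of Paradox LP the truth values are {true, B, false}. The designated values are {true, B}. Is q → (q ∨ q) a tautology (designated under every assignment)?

Yes

Every assignment of q over {true, B, false} gives a value in {true, B}.
In particular, with q=B: q → (q ∨ q) = B.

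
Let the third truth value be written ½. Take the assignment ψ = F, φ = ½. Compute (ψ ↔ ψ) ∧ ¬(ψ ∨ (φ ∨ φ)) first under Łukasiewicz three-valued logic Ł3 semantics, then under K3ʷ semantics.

½; ½

In Łukasiewicz three-valued logic Ł3: ψ ↔ ψ = F ↔ F = T
φ ∨ φ = ½ ∨ ½ = ½
ψ ∨ (φ ∨ φ) = F ∨ ½ = ½
¬(ψ ∨ (φ ∨ φ)) = ¬½ = ½
(ψ ↔ ψ) ∧ ¬(ψ ∨ (φ ∨ φ)) = T ∧ ½ = ½
In K3ʷ: ψ ↔ ψ = F ↔ F = T
φ ∨ φ = ½ ∨ ½ = ½
ψ ∨ (φ ∨ φ) = F ∨ ½ = ½
¬(ψ ∨ (φ ∨ φ)) = ¬½ = ½
(ψ ↔ ψ) ∧ ¬(ψ ∨ (φ ∨ φ)) = T ∧ ½ = ½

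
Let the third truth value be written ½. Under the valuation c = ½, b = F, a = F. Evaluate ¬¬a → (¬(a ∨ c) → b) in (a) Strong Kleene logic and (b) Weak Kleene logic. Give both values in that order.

T; ½

In Strong Kleene logic: ¬a = ¬F = T
¬¬a = ¬T = F
a ∨ c = F ∨ ½ = ½
¬(a ∨ c) = ¬½ = ½
¬(a ∨ c) → b = ½ → F = ½  [¬½ ∨ F]
¬¬a → (¬(a ∨ c) → b) = F → ½ = T
In Weak Kleene logic: ¬a = ¬F = T
¬¬a = ¬T = F
a ∨ c = F ∨ ½ = ½
¬(a ∨ c) = ¬½ = ½
¬(a ∨ c) → b = ½ → F = ½  [any arg is the third value ⇒ result is the third value]
¬¬a → (¬(a ∨ c) → b) = F → ½ = ½
They differ because Strong Kleene logic and Weak Kleene logic treat ½ differently under the binary connectives.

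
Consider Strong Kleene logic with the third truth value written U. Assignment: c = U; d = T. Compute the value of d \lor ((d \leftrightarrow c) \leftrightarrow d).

d \leftrightarrow c = T \leftrightarrow U = U
(d \leftrightarrow c) \leftrightarrow d = U \leftrightarrow T = U
d \lor ((d \leftrightarrow c) \leftrightarrow d) = T \lor U = T

T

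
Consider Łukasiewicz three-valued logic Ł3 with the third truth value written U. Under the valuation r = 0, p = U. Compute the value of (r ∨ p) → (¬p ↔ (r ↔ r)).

r ∨ p = 0 ∨ U = U
¬p = ¬U = U
r ↔ r = 0 ↔ 0 = 1
¬p ↔ (r ↔ r) = U ↔ 1 = U  [1 − |½−1|]
(r ∨ p) → (¬p ↔ (r ↔ r)) = U → U = 1

1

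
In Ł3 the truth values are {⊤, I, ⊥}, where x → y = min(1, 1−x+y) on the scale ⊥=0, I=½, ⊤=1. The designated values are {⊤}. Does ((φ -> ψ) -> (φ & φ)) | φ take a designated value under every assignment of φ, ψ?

Countermodel: φ=I, ψ=⊤ gives I, which is not designated.

No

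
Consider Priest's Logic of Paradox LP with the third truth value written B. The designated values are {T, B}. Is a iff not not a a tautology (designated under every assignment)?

Yes

Every assignment of a over {T, B, F} gives a value in {T, B}.
In particular, with a=B: a iff not not a = B.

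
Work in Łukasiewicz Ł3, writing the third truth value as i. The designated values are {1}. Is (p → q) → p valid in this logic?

Countermodel: p=i, q=1 gives i, which is not designated.

No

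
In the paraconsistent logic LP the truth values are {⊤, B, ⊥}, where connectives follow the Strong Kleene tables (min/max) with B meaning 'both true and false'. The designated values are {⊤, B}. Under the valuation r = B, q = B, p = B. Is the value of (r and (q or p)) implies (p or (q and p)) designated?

Yes

q or p = B or B = B
r and (q or p) = B and B = B
q and p = B and B = B
p or (q and p) = B or B = B
(r and (q or p)) implies (p or (q and p)) = B implies B = B  [not B or B]
B ∈ {⊤, B}.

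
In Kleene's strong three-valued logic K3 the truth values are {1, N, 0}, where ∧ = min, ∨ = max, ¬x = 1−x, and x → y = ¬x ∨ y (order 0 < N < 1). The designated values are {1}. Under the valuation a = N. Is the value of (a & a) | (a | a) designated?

No

a & a = N & N = N
a | a = N | N = N
(a & a) | (a | a) = N | N = N
N ∉ {1}.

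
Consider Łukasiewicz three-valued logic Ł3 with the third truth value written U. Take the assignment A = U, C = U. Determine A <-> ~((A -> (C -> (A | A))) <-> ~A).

A | A = U | U = U
C -> (A | A) = U -> U = 1  [min(1, 1−½+½)]
A -> (C -> (A | A)) = U -> 1 = 1
~A = ~U = U
(A -> (C -> (A | A))) <-> ~A = 1 <-> U = U
~((A -> (C -> (A | A))) <-> ~A) = ~U = U
A <-> ~((A -> (C -> (A | A))) <-> ~A) = U <-> U = 1

1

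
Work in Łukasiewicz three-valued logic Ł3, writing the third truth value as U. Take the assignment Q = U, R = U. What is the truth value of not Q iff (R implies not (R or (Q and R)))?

U

not Q = not U = U
Q and R = U and U = U
R or (Q and R) = U or U = U
not (R or (Q and R)) = not U = U
R implies not (R or (Q and R)) = U implies U = True
not Q iff (R implies not (R or (Q and R))) = U iff True = U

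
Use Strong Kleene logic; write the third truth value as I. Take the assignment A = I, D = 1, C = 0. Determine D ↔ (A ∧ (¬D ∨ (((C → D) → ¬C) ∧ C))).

0

¬D = ¬1 = 0
C → D = 0 → 1 = 1
¬C = ¬0 = 1
(C → D) → ¬C = 1 → 1 = 1
((C → D) → ¬C) ∧ C = 1 ∧ 0 = 0
¬D ∨ (((C → D) → ¬C) ∧ C) = 0 ∨ 0 = 0
A ∧ (¬D ∨ (((C → D) → ¬C) ∧ C)) = I ∧ 0 = 0
D ↔ (A ∧ (¬D ∨ (((C → D) → ¬C) ∧ C))) = 1 ↔ 0 = 0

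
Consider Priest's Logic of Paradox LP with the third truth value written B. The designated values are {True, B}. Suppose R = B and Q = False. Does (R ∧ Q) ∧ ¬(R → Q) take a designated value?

R ∧ Q = B ∧ False = False
R → Q = B → False = B  [¬B ∨ False]
¬(R → Q) = ¬B = B
(R ∧ Q) ∧ ¬(R → Q) = False ∧ B = False
False ∉ {True, B}.

No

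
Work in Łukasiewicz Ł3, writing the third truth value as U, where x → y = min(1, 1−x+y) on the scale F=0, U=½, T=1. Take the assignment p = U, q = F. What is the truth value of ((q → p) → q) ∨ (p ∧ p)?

U

q → p = F → U = T  [min(1, 1−0+½)]
(q → p) → q = T → F = F
p ∧ p = U ∧ U = U
((q → p) → q) ∨ (p ∧ p) = F ∨ U = U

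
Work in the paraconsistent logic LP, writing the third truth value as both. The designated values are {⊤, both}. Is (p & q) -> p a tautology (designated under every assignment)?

Every assignment of p, q over {⊤, both, ⊥} gives a value in {⊤, both}.
In particular, with p=both, q=both: (p & q) -> p = both.

Yes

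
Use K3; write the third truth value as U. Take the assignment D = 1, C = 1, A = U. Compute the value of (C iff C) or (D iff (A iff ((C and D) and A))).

C iff C = 1 iff 1 = 1
C and D = 1 and 1 = 1
(C and D) and A = 1 and U = U
A iff ((C and D) and A) = U iff U = U
D iff (A iff ((C and D) and A)) = 1 iff U = U
(C iff C) or (D iff (A iff ((C and D) and A))) = 1 or U = 1

1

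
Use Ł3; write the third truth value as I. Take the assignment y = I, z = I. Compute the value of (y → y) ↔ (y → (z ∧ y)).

⊤

y → y = I → I = ⊤
z ∧ y = I ∧ I = I
y → (z ∧ y) = I → I = ⊤
(y → y) ↔ (y → (z ∧ y)) = ⊤ ↔ ⊤ = ⊤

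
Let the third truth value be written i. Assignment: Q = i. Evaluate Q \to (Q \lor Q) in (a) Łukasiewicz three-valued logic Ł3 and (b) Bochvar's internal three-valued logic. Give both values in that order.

True; i

In Łukasiewicz three-valued logic Ł3: Q \lor Q = i \lor i = i
Q \to (Q \lor Q) = i \to i = True
In Bochvar's internal three-valued logic: Q \lor Q = i \lor i = i
Q \to (Q \lor Q) = i \to i = i
They differ because Łukasiewicz three-valued logic Ł3 and Bochvar's internal three-valued logic treat i differently under the binary connectives.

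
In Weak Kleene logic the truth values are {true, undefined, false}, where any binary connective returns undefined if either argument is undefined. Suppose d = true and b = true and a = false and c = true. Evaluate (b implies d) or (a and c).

b implies d = true implies true = true
a and c = false and true = false
(b implies d) or (a and c) = true or false = true

true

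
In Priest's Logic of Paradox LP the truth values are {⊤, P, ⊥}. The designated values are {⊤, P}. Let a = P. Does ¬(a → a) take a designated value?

a → a = P → P = P  [¬P ∨ P]
¬(a → a) = ¬P = P
P ∈ {⊤, P}.

Yes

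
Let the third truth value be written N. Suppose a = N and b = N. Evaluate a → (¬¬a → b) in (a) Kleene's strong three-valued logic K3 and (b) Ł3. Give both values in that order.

N; 1

In Kleene's strong three-valued logic K3: ¬a = ¬N = N
¬¬a = ¬N = N
¬¬a → b = N → N = N  [¬N ∨ N]
a → (¬¬a → b) = N → N = N
In Ł3: ¬a = ¬N = N
¬¬a = ¬N = N
¬¬a → b = N → N = 1  [min(1, 1−½+½)]
a → (¬¬a → b) = N → 1 = 1
They differ because Kleene's strong three-valued logic K3 and Ł3 treat N differently under implication.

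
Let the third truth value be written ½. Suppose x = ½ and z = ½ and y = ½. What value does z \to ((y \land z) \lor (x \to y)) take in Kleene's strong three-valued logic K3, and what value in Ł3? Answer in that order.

½; T

In Kleene's strong three-valued logic K3: y \land z = ½ \land ½ = ½
x \to y = ½ \to ½ = ½
(y \land z) \lor (x \to y) = ½ \lor ½ = ½
z \to ((y \land z) \lor (x \to y)) = ½ \to ½ = ½
In Ł3: y \land z = ½ \land ½ = ½
x \to y = ½ \to ½ = T  [min(1, 1−½+½)]
(y \land z) \lor (x \to y) = ½ \lor T = T
z \to ((y \land z) \lor (x \to y)) = ½ \to T = T
They differ because Kleene's strong three-valued logic K3 and Ł3 treat ½ differently under implication.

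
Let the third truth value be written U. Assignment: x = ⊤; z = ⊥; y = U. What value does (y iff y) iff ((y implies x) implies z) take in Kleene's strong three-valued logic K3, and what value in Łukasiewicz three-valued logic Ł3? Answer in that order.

In Kleene's strong three-valued logic K3: y iff y = U iff U = U
y implies x = U implies ⊤ = ⊤
(y implies x) implies z = ⊤ implies ⊥ = ⊥
(y iff y) iff ((y implies x) implies z) = U iff ⊥ = U
In Łukasiewicz three-valued logic Ł3: y iff y = U iff U = ⊤  [1 − |½−½|]
y implies x = U implies ⊤ = ⊤
(y implies x) implies z = ⊤ implies ⊥ = ⊥
(y iff y) iff ((y implies x) implies z) = ⊤ iff ⊥ = ⊥
They differ because Kleene's strong three-valued logic K3 and Łukasiewicz three-valued logic Ł3 treat U differently under implication.

U; ⊥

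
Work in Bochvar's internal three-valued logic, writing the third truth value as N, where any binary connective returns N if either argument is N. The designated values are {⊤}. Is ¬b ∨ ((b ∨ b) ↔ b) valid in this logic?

No

Countermodel: b=N gives N, which is not designated.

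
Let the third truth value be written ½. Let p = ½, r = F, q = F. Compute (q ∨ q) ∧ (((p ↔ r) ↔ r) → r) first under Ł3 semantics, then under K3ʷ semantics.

In Ł3: q ∨ q = F ∨ F = F
p ↔ r = ½ ↔ F = ½  [1 − |½−0|]
(p ↔ r) ↔ r = ½ ↔ F = ½
((p ↔ r) ↔ r) → r = ½ → F = ½
(q ∨ q) ∧ (((p ↔ r) ↔ r) → r) = F ∧ ½ = F
In K3ʷ: q ∨ q = F ∨ F = F
p ↔ r = ½ ↔ F = ½
(p ↔ r) ↔ r = ½ ↔ F = ½
((p ↔ r) ↔ r) → r = ½ → F = ½  [any arg is the third value ⇒ result is the third value]
(q ∨ q) ∧ (((p ↔ r) ↔ r) → r) = F ∧ ½ = ½
They differ because Ł3 and K3ʷ treat ½ differently under the binary connectives.

F; ½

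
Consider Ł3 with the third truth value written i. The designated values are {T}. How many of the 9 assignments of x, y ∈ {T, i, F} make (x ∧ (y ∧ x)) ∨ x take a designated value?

Designated under: (x=T, y=T); (x=T, y=i); (x=T, y=F).

3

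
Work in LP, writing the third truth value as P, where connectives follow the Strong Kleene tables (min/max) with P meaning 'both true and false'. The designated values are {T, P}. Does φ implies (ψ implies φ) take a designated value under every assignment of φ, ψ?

Every assignment of φ, ψ over {T, P, F} gives a value in {T, P}.
In particular, with φ=P, ψ=P: φ implies (ψ implies φ) = P.

Yes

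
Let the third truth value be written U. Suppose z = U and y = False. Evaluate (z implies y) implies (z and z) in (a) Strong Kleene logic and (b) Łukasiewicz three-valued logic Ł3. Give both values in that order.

U; True

In Strong Kleene logic: z implies y = U implies False = U  [not U or False]
z and z = U and U = U
(z implies y) implies (z and z) = U implies U = U
In Łukasiewicz three-valued logic Ł3: z implies y = U implies False = U
z and z = U and U = U
(z implies y) implies (z and z) = U implies U = True
They differ because Strong Kleene logic and Łukasiewicz three-valued logic Ł3 treat U differently under implication.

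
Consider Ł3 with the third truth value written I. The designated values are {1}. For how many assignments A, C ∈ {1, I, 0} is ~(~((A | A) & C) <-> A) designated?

Designated under: (A=1, C=1); (A=0, C=1); (A=0, C=I); (A=0, C=0).

4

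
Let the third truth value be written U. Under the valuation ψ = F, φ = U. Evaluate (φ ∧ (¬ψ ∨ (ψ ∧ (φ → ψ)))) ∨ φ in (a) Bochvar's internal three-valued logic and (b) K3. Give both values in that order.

U; U

In Bochvar's internal three-valued logic: ¬ψ = ¬F = T
φ → ψ = U → F = U
ψ ∧ (φ → ψ) = F ∧ U = U
¬ψ ∨ (ψ ∧ (φ → ψ)) = T ∨ U = U
φ ∧ (¬ψ ∨ (ψ ∧ (φ → ψ))) = U ∧ U = U
(φ ∧ (¬ψ ∨ (ψ ∧ (φ → ψ)))) ∨ φ = U ∨ U = U
In K3: ¬ψ = ¬F = T
φ → ψ = U → F = U
ψ ∧ (φ → ψ) = F ∧ U = F
¬ψ ∨ (ψ ∧ (φ → ψ)) = T ∨ F = T
φ ∧ (¬ψ ∨ (ψ ∧ (φ → ψ))) = U ∧ T = U
(φ ∧ (¬ψ ∨ (ψ ∧ (φ → ψ)))) ∨ φ = U ∨ U = U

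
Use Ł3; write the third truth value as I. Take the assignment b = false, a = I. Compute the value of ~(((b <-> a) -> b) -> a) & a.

false

b <-> a = false <-> I = I
(b <-> a) -> b = I -> false = I
((b <-> a) -> b) -> a = I -> I = true
~(((b <-> a) -> b) -> a) = ~true = false
~(((b <-> a) -> b) -> a) & a = false & I = false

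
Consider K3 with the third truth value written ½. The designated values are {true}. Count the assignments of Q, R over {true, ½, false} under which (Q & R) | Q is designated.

Designated under: (Q=true, R=true); (Q=true, R=½); (Q=true, R=false).

3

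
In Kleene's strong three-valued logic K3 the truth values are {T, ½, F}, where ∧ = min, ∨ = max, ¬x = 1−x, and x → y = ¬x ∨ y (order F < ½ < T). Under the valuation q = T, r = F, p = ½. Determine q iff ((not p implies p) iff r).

½

not p = not ½ = ½
not p implies p = ½ implies ½ = ½  [not ½ or ½]
(not p implies p) iff r = ½ iff F = ½
q iff ((not p implies p) iff r) = T iff ½ = ½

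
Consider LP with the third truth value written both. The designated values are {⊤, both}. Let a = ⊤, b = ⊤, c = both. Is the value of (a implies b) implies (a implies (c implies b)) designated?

a implies b = ⊤ implies ⊤ = ⊤
c implies b = both implies ⊤ = ⊤  [not both or ⊤]
a implies (c implies b) = ⊤ implies ⊤ = ⊤
(a implies b) implies (a implies (c implies b)) = ⊤ implies ⊤ = ⊤
⊤ ∈ {⊤, both}.

Yes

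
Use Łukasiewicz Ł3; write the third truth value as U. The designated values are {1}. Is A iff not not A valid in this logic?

Yes

Every assignment of A over {1, U, 0} gives a value in {1}.
In particular, with A=U: A iff not not A = 1.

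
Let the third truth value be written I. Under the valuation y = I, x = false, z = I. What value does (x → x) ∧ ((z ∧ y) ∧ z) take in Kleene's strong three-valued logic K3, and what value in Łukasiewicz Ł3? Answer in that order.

In Kleene's strong three-valued logic K3: x → x = false → false = true
z ∧ y = I ∧ I = I
(z ∧ y) ∧ z = I ∧ I = I
(x → x) ∧ ((z ∧ y) ∧ z) = true ∧ I = I
In Łukasiewicz Ł3: x → x = false → false = true
z ∧ y = I ∧ I = I
(z ∧ y) ∧ z = I ∧ I = I
(x → x) ∧ ((z ∧ y) ∧ z) = true ∧ I = I

I; I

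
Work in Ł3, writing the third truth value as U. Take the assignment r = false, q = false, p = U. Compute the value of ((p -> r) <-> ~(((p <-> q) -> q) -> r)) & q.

p -> r = U -> false = U  [min(1, 1−½+0)]
p <-> q = U <-> false = U
(p <-> q) -> q = U -> false = U
((p <-> q) -> q) -> r = U -> false = U
~(((p <-> q) -> q) -> r) = ~U = U
(p -> r) <-> ~(((p <-> q) -> q) -> r) = U <-> U = true
((p -> r) <-> ~(((p <-> q) -> q) -> r)) & q = true & false = false

false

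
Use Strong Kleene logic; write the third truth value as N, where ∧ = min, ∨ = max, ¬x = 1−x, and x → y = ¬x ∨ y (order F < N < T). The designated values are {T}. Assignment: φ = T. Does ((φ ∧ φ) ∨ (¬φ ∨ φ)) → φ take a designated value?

φ ∧ φ = T ∧ T = T
¬φ = ¬T = F
¬φ ∨ φ = F ∨ T = T
(φ ∧ φ) ∨ (¬φ ∨ φ) = T ∨ T = T
((φ ∧ φ) ∨ (¬φ ∨ φ)) → φ = T → T = T
T ∈ {T}.

Yes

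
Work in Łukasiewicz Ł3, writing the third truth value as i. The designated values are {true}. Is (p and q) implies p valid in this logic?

Every assignment of p, q over {true, i, false} gives a value in {true}.
In particular, with p=i, q=i: (p and q) implies p = true.

Yes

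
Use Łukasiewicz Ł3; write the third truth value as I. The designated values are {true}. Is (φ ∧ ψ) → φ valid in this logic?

Every assignment of φ, ψ over {true, I, false} gives a value in {true}.
In particular, with φ=I, ψ=I: (φ ∧ ψ) → φ = true.

Yes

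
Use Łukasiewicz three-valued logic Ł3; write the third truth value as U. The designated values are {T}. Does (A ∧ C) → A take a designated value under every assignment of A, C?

Yes

Every assignment of A, C over {T, U, F} gives a value in {T}.
In particular, with A=U, C=U: (A ∧ C) → A = T.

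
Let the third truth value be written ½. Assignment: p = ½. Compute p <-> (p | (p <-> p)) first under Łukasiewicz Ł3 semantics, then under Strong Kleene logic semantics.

½; ½

In Łukasiewicz Ł3: p <-> p = ½ <-> ½ = 1
p | (p <-> p) = ½ | 1 = 1
p <-> (p | (p <-> p)) = ½ <-> 1 = ½
In Strong Kleene logic: p <-> p = ½ <-> ½ = ½
p | (p <-> p) = ½ | ½ = ½
p <-> (p | (p <-> p)) = ½ <-> ½ = ½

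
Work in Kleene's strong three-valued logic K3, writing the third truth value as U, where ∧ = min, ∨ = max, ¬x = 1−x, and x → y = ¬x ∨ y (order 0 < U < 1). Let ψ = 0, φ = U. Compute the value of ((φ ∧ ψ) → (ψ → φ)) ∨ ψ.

φ ∧ ψ = U ∧ 0 = 0
ψ → φ = 0 → U = 1
(φ ∧ ψ) → (ψ → φ) = 0 → 1 = 1
((φ ∧ ψ) → (ψ → φ)) ∨ ψ = 1 ∨ 0 = 1

1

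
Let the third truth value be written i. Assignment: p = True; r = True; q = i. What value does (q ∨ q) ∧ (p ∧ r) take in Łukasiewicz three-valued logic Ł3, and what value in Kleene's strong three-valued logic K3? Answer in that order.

In Łukasiewicz three-valued logic Ł3: q ∨ q = i ∨ i = i
p ∧ r = True ∧ True = True
(q ∨ q) ∧ (p ∧ r) = i ∧ True = i
In Kleene's strong three-valued logic K3: q ∨ q = i ∨ i = i
p ∧ r = True ∧ True = True
(q ∨ q) ∧ (p ∧ r) = i ∧ True = i

i; i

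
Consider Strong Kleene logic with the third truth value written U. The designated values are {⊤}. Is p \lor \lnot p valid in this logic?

No

Countermodel: p=U gives U, which is not designated.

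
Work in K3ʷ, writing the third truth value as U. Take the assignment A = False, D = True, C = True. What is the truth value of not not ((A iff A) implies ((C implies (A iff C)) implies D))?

A iff A = False iff False = True
A iff C = False iff True = False
C implies (A iff C) = True implies False = False
(C implies (A iff C)) implies D = False implies True = True
(A iff A) implies ((C implies (A iff C)) implies D) = True implies True = True
not ((A iff A) implies ((C implies (A iff C)) implies D)) = not True = False
not not ((A iff A) implies ((C implies (A iff C)) implies D)) = not False = True

True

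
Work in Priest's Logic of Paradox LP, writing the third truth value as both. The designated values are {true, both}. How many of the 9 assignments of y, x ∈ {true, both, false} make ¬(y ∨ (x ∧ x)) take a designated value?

4

Designated under: (y=both, x=both); (y=both, x=false); (y=false, x=both); (y=false, x=false).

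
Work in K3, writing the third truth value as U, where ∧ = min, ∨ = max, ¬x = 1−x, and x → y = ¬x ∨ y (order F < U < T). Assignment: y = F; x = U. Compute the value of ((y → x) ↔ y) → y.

y → x = F → U = T  [¬F ∨ U]
(y → x) ↔ y = T ↔ F = F
((y → x) ↔ y) → y = F → F = T

T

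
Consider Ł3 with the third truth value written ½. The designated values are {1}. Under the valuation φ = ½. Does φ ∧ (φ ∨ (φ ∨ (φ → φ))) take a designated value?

No

φ → φ = ½ → ½ = 1  [min(1, 1−½+½)]
φ ∨ (φ → φ) = ½ ∨ 1 = 1
φ ∨ (φ ∨ (φ → φ)) = ½ ∨ 1 = 1
φ ∧ (φ ∨ (φ ∨ (φ → φ))) = ½ ∧ 1 = ½
½ ∉ {1}.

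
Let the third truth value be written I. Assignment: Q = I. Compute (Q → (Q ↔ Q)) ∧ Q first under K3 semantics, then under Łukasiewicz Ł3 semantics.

In K3: Q ↔ Q = I ↔ I = I
Q → (Q ↔ Q) = I → I = I
(Q → (Q ↔ Q)) ∧ Q = I ∧ I = I
In Łukasiewicz Ł3: Q ↔ Q = I ↔ I = ⊤
Q → (Q ↔ Q) = I → ⊤ = ⊤
(Q → (Q ↔ Q)) ∧ Q = ⊤ ∧ I = I

I; I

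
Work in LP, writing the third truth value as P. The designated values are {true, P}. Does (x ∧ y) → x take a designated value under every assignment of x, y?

Every assignment of x, y over {true, P, false} gives a value in {true, P}.
In particular, with x=P, y=P: (x ∧ y) → x = P.

Yes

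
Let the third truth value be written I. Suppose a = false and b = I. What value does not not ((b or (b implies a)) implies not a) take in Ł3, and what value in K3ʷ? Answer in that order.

true; I

In Ł3: b implies a = I implies false = I  [min(1, 1−½+0)]
b or (b implies a) = I or I = I
not a = not false = true
(b or (b implies a)) implies not a = I implies true = true
not ((b or (b implies a)) implies not a) = not true = false
not not ((b or (b implies a)) implies not a) = not false = true
In K3ʷ: b implies a = I implies false = I  [any arg is the third value ⇒ result is the third value]
b or (b implies a) = I or I = I
not a = not false = true
(b or (b implies a)) implies not a = I implies true = I
not ((b or (b implies a)) implies not a) = not I = I
not not ((b or (b implies a)) implies not a) = not I = I
They differ because Ł3 and K3ʷ treat I differently under the binary connectives.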